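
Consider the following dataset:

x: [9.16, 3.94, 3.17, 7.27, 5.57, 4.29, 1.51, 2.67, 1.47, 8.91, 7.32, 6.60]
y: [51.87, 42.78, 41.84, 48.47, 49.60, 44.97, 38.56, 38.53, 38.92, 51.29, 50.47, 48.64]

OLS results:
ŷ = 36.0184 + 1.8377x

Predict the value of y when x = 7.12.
ŷ = 49.1028

To predict y for x = 7.12, substitute into the regression equation:

ŷ = 36.0184 + 1.8377 × 7.12
ŷ = 36.0184 + 13.0844
ŷ = 49.1028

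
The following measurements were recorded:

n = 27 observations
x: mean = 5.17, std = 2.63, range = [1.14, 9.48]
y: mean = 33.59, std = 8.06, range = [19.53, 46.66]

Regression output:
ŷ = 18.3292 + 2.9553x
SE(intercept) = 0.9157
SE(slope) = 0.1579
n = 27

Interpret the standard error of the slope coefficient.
SE(slope) = 0.1579 measures the uncertainty in the estimated slope. The coefficient is estimated precisely (SE/|β̂₁| = 5.3%).

What SE measures:
- The standard error quantifies the sampling variability of the coefficient estimate
- It is the estimated standard deviation of β̂₁ across hypothetical repeated samples of the same size
- Smaller SE → more precise estimate

Relative precision:
- SE / |β̂₁| = 0.1579 / 2.9553 = 5.3%
- Rule of thumb (under 20%: precise; 20% to under 50%: moderately precise; 50% or more: imprecise) → precise

Link to the t-test: t = β̂₁ / SE(β̂₁) = 2.9553 / 0.1579 = 18.7163, the statistic for H₀: β₁ = 0.

What drives SE(β̂₁): more residual scatter → larger SE.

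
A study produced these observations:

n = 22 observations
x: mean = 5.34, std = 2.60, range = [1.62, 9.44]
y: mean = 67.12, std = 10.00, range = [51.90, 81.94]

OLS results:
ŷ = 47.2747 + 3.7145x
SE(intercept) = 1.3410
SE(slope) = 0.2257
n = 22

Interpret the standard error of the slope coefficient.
SE(β̂₁) = 0.2257 is the estimated standard deviation of the slope estimate across repeated samples; relative to β̂₁ = 3.7145 that is 6.1%, a precise estimate.

SE(β̂₁) = s / √Sxx, where s is the residual standard deviation and Sxx = Σ(x − x̄)². It is the yardstick for how far β̂₁ = 3.7145 could plausibly be from the true slope.

Relative precision:
- SE / |β̂₁| = 0.2257 / 3.7145 = 6.1%
- Rule of thumb (under 20%: precise; 20% to under 50%: moderately precise; 50% or more: imprecise) → precise

Rough 95% range (±2 SE): 3.7145 ± 0.4514 → (3.2631, 4.1659).

What drives SE(β̂₁): more residual scatter → larger SE.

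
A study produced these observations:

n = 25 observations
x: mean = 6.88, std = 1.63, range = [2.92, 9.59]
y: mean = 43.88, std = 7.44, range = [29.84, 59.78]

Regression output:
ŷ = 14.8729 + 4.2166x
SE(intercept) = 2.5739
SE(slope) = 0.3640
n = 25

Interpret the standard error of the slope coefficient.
SE(slope) = 0.3640 measures the uncertainty in the estimated slope. The coefficient is estimated precisely (SE/|β̂₁| = 8.6%).

What SE measures:
- The standard error quantifies the sampling variability of the coefficient estimate
- It is the estimated standard deviation of β̂₁ across hypothetical repeated samples of the same size
- Smaller SE → more precise estimate

Relative precision:
- SE / |β̂₁| = 0.3640 / 4.2166 = 8.6%
- Rule of thumb (under 20%: precise; 20% to under 50%: moderately precise; 50% or more: imprecise) → precise

Rough 95% range (±2 SE): 4.2166 ± 0.7280 → (3.4886, 4.9446).

What drives SE(β̂₁): larger n (here n = 25) → smaller SE; wider spread of x values → smaller SE; more residual scatter → larger SE.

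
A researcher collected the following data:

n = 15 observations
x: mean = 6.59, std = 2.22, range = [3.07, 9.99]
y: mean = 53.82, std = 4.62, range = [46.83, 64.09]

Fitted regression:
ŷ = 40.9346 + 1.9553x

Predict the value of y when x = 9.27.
ŷ = 59.0602

Plug x = 9.27 into the fitted line:

ŷ = 40.9346 + 1.9553 × 9.27
ŷ = 40.9346 + 18.1256
ŷ = 59.0602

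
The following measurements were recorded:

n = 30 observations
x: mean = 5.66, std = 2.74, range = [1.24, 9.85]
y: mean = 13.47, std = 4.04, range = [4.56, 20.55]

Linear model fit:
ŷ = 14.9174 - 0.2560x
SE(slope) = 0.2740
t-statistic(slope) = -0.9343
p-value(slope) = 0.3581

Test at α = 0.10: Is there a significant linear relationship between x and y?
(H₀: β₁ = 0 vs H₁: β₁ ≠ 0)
Since p-value = 0.3581 ≥ α = 0.10, fail to reject H₀ — the slope is not significantly different from 0.

Hypothesis test for the slope coefficient:

H₀: β₁ = 0 (no linear relationship)
H₁: β₁ ≠ 0 (linear relationship exists)

Test statistic: t = β̂₁ / SE(β̂₁) = -0.2560 / 0.2740 = -0.9343

p = 0.3581: how often a slope estimate this far from 0 (in SE units) would arise by chance if β₁ were truly 0.

Decision rule: reject H₀ if p-value < α.
p-value = 0.3581 ≥ α = 0.10 → fail to reject H₀.

At α = 0.10 the data do not provide convincing evidence of a nonzero slope.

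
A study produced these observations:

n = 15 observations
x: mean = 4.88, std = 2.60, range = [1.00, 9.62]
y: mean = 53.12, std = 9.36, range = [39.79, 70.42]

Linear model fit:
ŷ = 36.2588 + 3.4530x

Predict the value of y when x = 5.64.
ŷ = 55.7337

x = 5.64 lies inside the observed range [1.00, 9.62], so the fitted equation applies directly:

ŷ = 36.2588 + 3.4530 × 5.64
ŷ = 36.2588 + 19.4749
ŷ = 55.7337

This is the fitted mean response at that x — an individual observation would come with a wider prediction interval.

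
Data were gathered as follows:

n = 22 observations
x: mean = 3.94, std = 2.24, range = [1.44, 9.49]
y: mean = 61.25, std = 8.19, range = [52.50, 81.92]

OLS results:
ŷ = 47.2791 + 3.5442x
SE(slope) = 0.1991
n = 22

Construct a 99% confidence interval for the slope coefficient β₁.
The 99% CI for β₁ is (2.9777, 4.1107)

Confidence interval for the slope:

The 99% CI for β₁ is: β̂₁ ± t*(α/2, n-2) × SE(β̂₁)

Step 1: Find critical t-value
- Confidence level = 0.99
- Degrees of freedom = n - 2 = 22 - 2 = 20
- t*(α/2, 20) = 2.8453

Step 2: Calculate margin of error
Margin = 2.8453 × 0.1991 = 0.5665

Step 3: Construct interval
CI = 3.5442 ± 0.5665
CI = (2.9777, 4.1107)

Interpretation: each one-unit increase in x is associated with a change in mean y of between 2.9777 and 4.1107, with 99% confidence.
Both endpoints are positive, so the data support a genuinely positive slope at this confidence level.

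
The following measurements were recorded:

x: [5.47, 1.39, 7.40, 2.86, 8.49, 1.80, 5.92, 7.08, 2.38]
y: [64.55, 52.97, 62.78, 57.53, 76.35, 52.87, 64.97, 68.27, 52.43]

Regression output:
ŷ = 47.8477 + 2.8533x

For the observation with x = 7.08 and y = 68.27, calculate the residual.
Residual = 0.2209

The residual is the difference between the actual value and the predicted value:

Residual = y - ŷ

Step 1: Calculate predicted value
ŷ = 47.8477 + 2.8533 × 7.08
ŷ = 68.0491

Step 2: Calculate residual
Residual = 68.27 - 68.0491
Residual = 0.2209

The residual is positive, so the observed y = 68.27 sits above the regression line (the line underestimates it by 0.2209).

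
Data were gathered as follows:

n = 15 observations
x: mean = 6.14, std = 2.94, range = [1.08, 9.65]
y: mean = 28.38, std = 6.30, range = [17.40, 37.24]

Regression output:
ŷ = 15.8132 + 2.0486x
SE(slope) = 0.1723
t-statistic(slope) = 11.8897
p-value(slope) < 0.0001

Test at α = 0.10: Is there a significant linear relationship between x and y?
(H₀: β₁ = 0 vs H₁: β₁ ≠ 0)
p-value < 0.0001 < α = 0.10, so we reject H₀. The relationship is significant.

Hypothesis test for the slope coefficient:

H₀: β₁ = 0 (no linear relationship)
H₁: β₁ ≠ 0 (linear relationship exists)

Test statistic: t = β̂₁ / SE(β̂₁) = 2.0486 / 0.1723 = 11.8897

With df = 13, the two-sided p-value for |t| = 11.8897 is <0.0001.

Decision rule: reject H₀ if p-value < α.
p-value < 0.0001 < α = 0.10 → reject H₀.

Conclusion: the linear association between x and y is significant at the 10% level.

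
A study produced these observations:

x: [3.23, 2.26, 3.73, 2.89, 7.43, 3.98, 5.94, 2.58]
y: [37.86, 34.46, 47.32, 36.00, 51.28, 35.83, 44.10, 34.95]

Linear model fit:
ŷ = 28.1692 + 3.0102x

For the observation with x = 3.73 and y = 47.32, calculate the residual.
Residual = 7.9228

The residual is the difference between the actual value and the predicted value:

Residual = y - ŷ

Step 1: Calculate predicted value
ŷ = 28.1692 + 3.0102 × 3.73
ŷ = 39.3972

Step 2: Calculate residual
Residual = 47.32 - 39.3972
Residual = 7.9228

Interpretation: the model underestimates the actual value by 7.9228 at this point (positive residual → observation lies above the fitted line).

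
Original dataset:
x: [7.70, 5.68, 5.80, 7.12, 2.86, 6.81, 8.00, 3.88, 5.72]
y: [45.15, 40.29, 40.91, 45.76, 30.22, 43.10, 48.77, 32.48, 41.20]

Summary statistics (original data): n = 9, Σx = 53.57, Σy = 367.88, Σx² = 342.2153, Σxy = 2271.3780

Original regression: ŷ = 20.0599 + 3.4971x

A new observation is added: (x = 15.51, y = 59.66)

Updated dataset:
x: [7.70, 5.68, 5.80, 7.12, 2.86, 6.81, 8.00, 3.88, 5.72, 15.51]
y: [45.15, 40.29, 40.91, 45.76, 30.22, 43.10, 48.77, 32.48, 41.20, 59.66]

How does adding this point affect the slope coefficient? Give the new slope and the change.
The slope changes from 3.4971 to 2.3042 (change of -1.1929, or -34.1%).

x = 15.51 lies well outside the original x-range [2.86, 8.00] (x̄ ≈ 5.95), so this observation has high leverage and can move the slope substantially.

Step 1: Update the sums with the new point (n goes from 9 to 10)
Σx  = 53.57 + 15.51 = 69.08
Σy  = 367.88 + 59.66 = 427.54
Σx² = 342.2153 + 15.51² = 342.2153 + 240.5601 = 582.7754
Σxy = 2271.3780 + 15.51×59.66 = 2271.3780 + 925.3266 = 3196.7046

Step 2: Recompute the slope with b₁ = (nΣxy − ΣxΣy) / (nΣx² − (Σx)²)
Numerator   = 10×3196.7046 − 69.08×427.54 = 31967.0460 − 29534.4632 = 2432.5828
Denominator = 10×582.7754 − 69.08² = 5827.7540 − 4772.0464 = 1055.7076
b₁(new) = 2432.5828 / 1055.7076 = 2.3042

(Same formula on the original sums: (9×2271.3780 − 53.57×367.88) / (9×342.2153 − 53.57²) = 735.0704 / 210.1928 = 3.4971, matching the given fit.)

Step 3: Change in slope
Δβ₁ = 2.3042 − 3.4971 = -1.1929
Relative change = -1.1929 / 3.4971 × 100% = -34.1%
→ the slope decreases when the point is added.

Because the point sits below the extension of the original line at a high-leverage x, it tilts the fit down.
In practice: examine leverage (hᵢ) and Cook's distance rather than deleting it automatically.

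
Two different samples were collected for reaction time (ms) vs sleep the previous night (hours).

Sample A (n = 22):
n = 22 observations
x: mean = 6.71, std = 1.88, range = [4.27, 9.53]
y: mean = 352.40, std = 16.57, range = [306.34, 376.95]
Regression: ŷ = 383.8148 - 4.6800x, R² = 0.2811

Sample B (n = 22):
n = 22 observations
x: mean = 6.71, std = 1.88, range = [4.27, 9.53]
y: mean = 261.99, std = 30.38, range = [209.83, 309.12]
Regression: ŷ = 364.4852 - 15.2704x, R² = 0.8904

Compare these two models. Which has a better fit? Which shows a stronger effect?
Model B has the better fit (R² = 0.8904 vs 0.2811). Model B shows the stronger effect (|β₁| = 15.2704 vs 4.6800).

Model Comparison:

Goodness of fit (R²):
- Model A: R² = 0.2811 → 28.11% of variance in reaction time explained
- Model B: R² = 0.8904 → 89.04% of variance in reaction time explained
- 0.8904 > 0.2811 → Model B has the better fit

Which has the larger per-hour effect? (|β₁|)
- Model A: β₁ = -4.6800 → predicted reaction time falls 4.6800 ms per additional hour of sleep
- Model B: β₁ = -15.2704 → predicted reaction time falls 15.2704 ms per additional hour of sleep
- |-4.6800| < |-15.2704| → Model B shows the stronger marginal effect

Notes:
- The two samples could reflect different populations, time periods, or measurement quality.
- A steeper slope doesn't make a better model if the scatter around the line is large.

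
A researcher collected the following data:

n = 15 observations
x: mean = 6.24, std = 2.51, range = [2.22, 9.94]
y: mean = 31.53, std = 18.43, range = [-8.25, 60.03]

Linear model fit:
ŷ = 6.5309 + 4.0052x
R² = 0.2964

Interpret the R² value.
About 29.64% of the variability in y is accounted for by the regression on x (R² = 0.2964) — a weak linear fit.

R² = 1 − SS_res/SS_tot compares the residual scatter to the total scatter of y about its mean.

Here R² = 0.2964:
- Explained: 29.64% of the variation in y
- Unexplained (residual): 100% − 29.64% = 70.36%
- Rule of thumb (below 0.3 weak; 0.3 to below 0.7 moderate; 0.7 and above strong) → weak

Equivalently, for simple linear regression R² = r², so |r| = √0.2964 ≈ 0.5444.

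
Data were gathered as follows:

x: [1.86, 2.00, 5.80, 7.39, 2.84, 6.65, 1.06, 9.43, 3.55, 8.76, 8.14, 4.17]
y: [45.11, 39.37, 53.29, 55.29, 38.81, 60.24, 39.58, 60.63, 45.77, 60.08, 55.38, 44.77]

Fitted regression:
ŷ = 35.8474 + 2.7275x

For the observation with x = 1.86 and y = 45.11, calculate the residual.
Residual = 4.1894

The residual is the difference between the actual value and the predicted value:

Residual = y - ŷ

Step 1: Calculate predicted value
ŷ = 35.8474 + 2.7275 × 1.86
ŷ = 40.9206

Step 2: Calculate residual
Residual = 45.11 - 40.9206
Residual = 4.1894

The residual is positive, so the observed y = 45.11 sits above the regression line (the line underestimates it by 4.1894).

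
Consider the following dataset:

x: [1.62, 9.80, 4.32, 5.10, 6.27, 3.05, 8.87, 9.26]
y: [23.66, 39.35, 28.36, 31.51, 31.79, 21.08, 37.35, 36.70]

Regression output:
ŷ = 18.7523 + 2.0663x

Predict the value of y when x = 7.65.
ŷ = 34.5595

Plug x = 7.65 into the fitted line:

ŷ = 18.7523 + 2.0663 × 7.65
ŷ = 18.7523 + 15.8072
ŷ = 34.5595

This is the fitted mean response at that x — an individual observation would come with a wider prediction interval.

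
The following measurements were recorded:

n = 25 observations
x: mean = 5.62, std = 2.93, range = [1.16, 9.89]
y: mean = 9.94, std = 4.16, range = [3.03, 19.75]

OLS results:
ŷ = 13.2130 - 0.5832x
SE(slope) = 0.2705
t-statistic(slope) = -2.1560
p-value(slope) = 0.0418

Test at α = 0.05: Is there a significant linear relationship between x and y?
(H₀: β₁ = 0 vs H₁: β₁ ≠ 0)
Since p-value = 0.0418 < α = 0.05, reject H₀ — the slope is significantly different from 0.

Hypothesis test for the slope coefficient:

H₀: β₁ = 0 (no linear relationship)
H₁: β₁ ≠ 0 (linear relationship exists)

Test statistic: t = β̂₁ / SE(β̂₁) = -0.5832 / 0.2705 = -2.1560

p = 0.0418: how often a slope estimate this far from 0 (in SE units) would arise by chance if β₁ were truly 0.

Decision rule: reject H₀ if p-value < α.
p-value = 0.0418 < α = 0.05 → reject H₀.

Conclusion: the linear association between x and y is significant at the 5% level.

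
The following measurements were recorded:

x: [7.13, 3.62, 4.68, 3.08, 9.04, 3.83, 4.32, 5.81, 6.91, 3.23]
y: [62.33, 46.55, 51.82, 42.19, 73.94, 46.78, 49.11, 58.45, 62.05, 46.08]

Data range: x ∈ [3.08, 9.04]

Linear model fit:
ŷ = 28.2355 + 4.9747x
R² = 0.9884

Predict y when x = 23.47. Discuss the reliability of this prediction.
ŷ = 144.9917 (extrapolation — x = 23.47 lies outside [3.08, 9.04], so reliability is low).

Prediction calculation:
ŷ = 28.2355 + 4.9747 × 23.47
ŷ = 144.9917

Reliability:
- Data range: x ∈ [3.08, 9.04]
- Prediction point: x = 23.47 is 14.43 units above the observed range → this is EXTRAPOLATION, not interpolation

Why that matters here:
- There are no observations near this x to validate the fitted line there
- Real relationships often flatten, saturate, or turn nonlinear at extremes

Report the number if required, but flag clearly that it is an extrapolation.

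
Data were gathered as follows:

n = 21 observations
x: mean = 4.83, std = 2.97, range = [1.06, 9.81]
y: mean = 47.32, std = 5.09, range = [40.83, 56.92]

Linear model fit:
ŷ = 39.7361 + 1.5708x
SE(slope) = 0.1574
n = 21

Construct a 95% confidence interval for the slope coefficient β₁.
The 95% CI for β₁ is (1.2414, 1.9002)

Confidence interval for the slope:

The 95% CI for β₁ is: β̂₁ ± t*(α/2, n-2) × SE(β̂₁)

Step 1: Find critical t-value
- Confidence level = 0.95
- Degrees of freedom = n - 2 = 21 - 2 = 19
- t*(α/2, 19) = 2.0930

Step 2: Calculate margin of error
Margin = 2.0930 × 0.1574 = 0.3294

Step 3: Construct interval
CI = 1.5708 ± 0.3294
CI = (1.2414, 1.9002)

Interpretation: each one-unit increase in x is associated with a change in mean y of between 1.2414 and 1.9002, with 95% confidence.
The interval does not include 0, suggesting a significant linear relationship.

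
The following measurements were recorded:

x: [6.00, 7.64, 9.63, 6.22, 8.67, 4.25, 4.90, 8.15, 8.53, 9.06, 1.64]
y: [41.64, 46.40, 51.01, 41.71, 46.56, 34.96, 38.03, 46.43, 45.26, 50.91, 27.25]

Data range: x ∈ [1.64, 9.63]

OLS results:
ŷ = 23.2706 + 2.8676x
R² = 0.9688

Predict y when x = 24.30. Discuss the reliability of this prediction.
ŷ = 92.9533 (extrapolation — x = 24.30 lies outside [1.64, 9.63], so reliability is low).

Prediction calculation:
ŷ = 23.2706 + 2.8676 × 24.30
ŷ = 92.9533

Reliability:
- Data range: x ∈ [1.64, 9.63]
- Prediction point: x = 24.30 is 14.67 units above the observed range → this is EXTRAPOLATION, not interpolation

Why that matters here:
- The linear relationship may not hold outside the observed range
- Real relationships often flatten, saturate, or turn nonlinear at extremes
- The standard error of prediction grows with (x − x̄)², and x = 24.30 is far from x̄ = 6.79

The R² = 0.9688 only validates the fit within [1.64, 9.63]; treat ŷ = 92.9533 with caution.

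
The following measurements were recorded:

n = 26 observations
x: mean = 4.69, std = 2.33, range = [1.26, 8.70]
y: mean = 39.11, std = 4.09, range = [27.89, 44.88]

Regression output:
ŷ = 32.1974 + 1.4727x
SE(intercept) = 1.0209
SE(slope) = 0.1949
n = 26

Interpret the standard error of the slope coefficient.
The slope 1.4727 is pinned down to within about ±0.1949 (one SE) by these data — relative uncertainty 13.2%, i.e. precise.

What SE measures:
- The standard error quantifies the sampling variability of the coefficient estimate
- It is the estimated standard deviation of β̂₁ across hypothetical repeated samples of the same size
- Smaller SE → more precise estimate

Relative precision:
- SE / |β̂₁| = 0.1949 / 1.4727 = 13.2%
- Rule of thumb (under 20%: precise; 20% to under 50%: moderately precise; 50% or more: imprecise) → precise

Rough 95% range (±2 SE): 1.4727 ± 0.3898 → (1.0829, 1.8625).

What drives SE(β̂₁): larger n (here n = 26) → smaller SE; more residual scatter → larger SE.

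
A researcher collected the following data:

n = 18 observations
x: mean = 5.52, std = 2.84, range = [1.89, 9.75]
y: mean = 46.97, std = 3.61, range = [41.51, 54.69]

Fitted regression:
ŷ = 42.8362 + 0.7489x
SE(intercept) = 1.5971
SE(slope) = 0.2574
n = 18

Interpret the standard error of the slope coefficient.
SE(slope) = 0.2574 measures the uncertainty in the estimated slope. The coefficient is estimated with moderate precision (SE/|β̂₁| = 34.4%).

What SE measures:
- The standard error quantifies the sampling variability of the coefficient estimate
- It is the estimated standard deviation of β̂₁ across hypothetical repeated samples of the same size
- Smaller SE → more precise estimate

Relative precision:
- SE / |β̂₁| = 0.2574 / 0.7489 = 34.4%
- Rule of thumb (under 20%: precise; 20% to under 50%: moderately precise; 50% or more: imprecise) → moderately precise

Link to interval estimation: a confidence interval for β₁ is β̂₁ ± t* × 0.2574, so SE sets the half-width per unit of t*.

What drives SE(β̂₁): larger n (here n = 18) → smaller SE; more residual scatter → larger SE.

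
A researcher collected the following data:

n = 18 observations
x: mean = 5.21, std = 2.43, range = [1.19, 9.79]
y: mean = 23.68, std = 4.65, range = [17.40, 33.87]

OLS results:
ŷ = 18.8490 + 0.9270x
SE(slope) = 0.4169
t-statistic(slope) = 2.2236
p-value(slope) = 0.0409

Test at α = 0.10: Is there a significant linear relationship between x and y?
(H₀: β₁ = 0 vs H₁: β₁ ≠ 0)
Reject H₀: p-value = 0.0409 < α = 0.10. The linear relationship is significant at the 10% level.

Hypothesis test for the slope coefficient:

H₀: β₁ = 0 (no linear relationship)
H₁: β₁ ≠ 0 (linear relationship exists)

Test statistic: t = β̂₁ / SE(β̂₁) = 0.9270 / 0.4169 = 2.2236

With df = 16, the two-sided p-value for |t| = 2.2236 is 0.0409.

Decision rule: reject H₀ if p-value < α.
p-value = 0.0409 < α = 0.10 → reject H₀.

At α = 0.10 the data do provide convincing evidence of a nonzero slope.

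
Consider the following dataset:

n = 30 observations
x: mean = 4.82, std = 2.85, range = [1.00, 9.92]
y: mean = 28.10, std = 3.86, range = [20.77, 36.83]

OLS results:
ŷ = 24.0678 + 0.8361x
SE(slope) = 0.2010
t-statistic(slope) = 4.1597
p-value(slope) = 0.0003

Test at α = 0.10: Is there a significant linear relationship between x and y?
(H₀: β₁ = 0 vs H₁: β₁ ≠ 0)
p-value = 0.0003 < α = 0.10, so we reject H₀. The relationship is significant.

Hypothesis test for the slope coefficient:

H₀: β₁ = 0 (no linear relationship)
H₁: β₁ ≠ 0 (linear relationship exists)

Test statistic: t = β̂₁ / SE(β̂₁) = 0.8361 / 0.2010 = 4.1597

p = 0.0003: how often a slope estimate this far from 0 (in SE units) would arise by chance if β₁ were truly 0.

Decision rule: reject H₀ if p-value < α.
p-value = 0.0003 < α = 0.10 → reject H₀.

At α = 0.10 the data do provide convincing evidence of a nonzero slope.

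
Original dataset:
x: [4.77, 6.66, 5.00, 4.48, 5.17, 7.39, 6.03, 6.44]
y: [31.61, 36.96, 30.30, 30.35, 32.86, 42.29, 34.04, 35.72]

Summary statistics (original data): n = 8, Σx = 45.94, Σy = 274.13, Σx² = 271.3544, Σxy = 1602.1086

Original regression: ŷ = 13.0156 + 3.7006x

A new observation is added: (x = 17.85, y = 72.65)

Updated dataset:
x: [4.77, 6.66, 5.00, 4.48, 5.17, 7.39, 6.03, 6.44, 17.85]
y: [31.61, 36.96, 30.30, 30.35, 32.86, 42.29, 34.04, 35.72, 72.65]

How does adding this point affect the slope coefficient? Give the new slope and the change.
The slope changes from 3.7006 to 3.1993 (change of -0.5013, or -13.5%).

The new point has HIGH LEVERAGE: x = 17.85 is far from the original mean x̄ = 45.94/8 ≈ 5.74 (original range [4.48, 7.39]).

Step 1: Update the sums with the new point (n goes from 8 to 9)
Σx  = 45.94 + 17.85 = 63.79
Σy  = 274.13 + 72.65 = 346.78
Σx² = 271.3544 + 17.85² = 271.3544 + 318.6225 = 589.9769
Σxy = 1602.1086 + 17.85×72.65 = 1602.1086 + 1296.8025 = 2898.9111

Step 2: Recompute the slope with b₁ = (nΣxy − ΣxΣy) / (nΣx² − (Σx)²)
Numerator   = 9×2898.9111 − 63.79×346.78 = 26090.1999 − 22121.0962 = 3969.1037
Denominator = 9×589.9769 − 63.79² = 5309.7921 − 4069.1641 = 1240.6280
b₁(new) = 3969.1037 / 1240.6280 = 3.1993

(Same formula on the original sums: (8×1602.1086 − 45.94×274.13) / (8×271.3544 − 45.94²) = 223.3366 / 60.3516 = 3.7006, matching the given fit.)

Step 3: Change in slope
Δβ₁ = 3.1993 − 3.7006 = -0.5013
Relative change = -0.5013 / 3.7006 × 100% = -13.5%
→ the slope decreases when the point is added.

A high-leverage point only changes the slope if it is off the original line; here y = 72.65 is below the original trend, so the slope decreases.
In practice: investigate whether it comes from the same population as the rest of the sample.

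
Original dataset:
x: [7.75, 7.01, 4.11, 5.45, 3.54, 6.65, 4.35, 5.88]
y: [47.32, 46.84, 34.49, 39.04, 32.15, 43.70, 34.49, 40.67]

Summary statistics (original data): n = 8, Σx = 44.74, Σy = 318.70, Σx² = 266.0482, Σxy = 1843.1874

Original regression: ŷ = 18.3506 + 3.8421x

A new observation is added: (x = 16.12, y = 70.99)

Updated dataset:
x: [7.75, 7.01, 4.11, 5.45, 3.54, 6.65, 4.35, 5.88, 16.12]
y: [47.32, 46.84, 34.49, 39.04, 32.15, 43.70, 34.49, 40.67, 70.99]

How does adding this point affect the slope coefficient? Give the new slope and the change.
New slope β₁ = 3.0815 versus 3.8421 before: a change of -0.7606 (-19.8%).

x = 16.12 lies well outside the original x-range [3.54, 7.75] (x̄ ≈ 5.59), so this observation has high leverage and can move the slope substantially.

Step 1: Update the sums with the new point (n goes from 8 to 9)
Σx  = 44.74 + 16.12 = 60.86
Σy  = 318.70 + 70.99 = 389.69
Σx² = 266.0482 + 16.12² = 266.0482 + 259.8544 = 525.9026
Σxy = 1843.1874 + 16.12×70.99 = 1843.1874 + 1144.3588 = 2987.5462

Step 2: Recompute the slope with b₁ = (nΣxy − ΣxΣy) / (nΣx² − (Σx)²)
Numerator   = 9×2987.5462 − 60.86×389.69 = 26887.9158 − 23716.5334 = 3171.3824
Denominator = 9×525.9026 − 60.86² = 4733.1234 − 3703.9396 = 1029.1838
b₁(new) = 3171.3824 / 1029.1838 = 3.0815

(Same formula on the original sums: (8×1843.1874 − 44.74×318.70) / (8×266.0482 − 44.74²) = 486.8612 / 126.7180 = 3.8421, matching the given fit.)

Step 3: Change in slope
Δβ₁ = 3.0815 − 3.8421 = -0.7606
Relative change = -0.7606 / 3.8421 × 100% = -19.8%
→ the slope decreases when the point is added.

A high-leverage point only changes the slope if it is off the original line; here y = 70.99 is below the original trend, so the slope decreases.
In practice: examine leverage (hᵢ) and Cook's distance rather than deleting it automatically.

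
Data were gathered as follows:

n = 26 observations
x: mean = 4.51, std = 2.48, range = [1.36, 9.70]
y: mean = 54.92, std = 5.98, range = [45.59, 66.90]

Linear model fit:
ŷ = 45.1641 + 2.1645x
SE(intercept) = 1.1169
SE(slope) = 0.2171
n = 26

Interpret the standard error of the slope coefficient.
The slope 2.1645 is pinned down to within about ±0.2171 (one SE) by these data — relative uncertainty 10.0%, i.e. precise.

SE(β̂₁) = 0.2171 says: if we drew many samples of n = 26 from the same population and refit each time, the fitted slopes would scatter with a standard deviation of roughly 0.2171 around the true β₁.

Relative precision:
- SE / |β̂₁| = 0.2171 / 2.1645 = 10.0%
- Rule of thumb (under 20%: precise; 20% to under 50%: moderately precise; 50% or more: imprecise) → precise

Rough 95% range (±2 SE): 2.1645 ± 0.4342 → (1.7303, 2.5987).

What drives SE(β̂₁): wider spread of x values → smaller SE; larger n (here n = 26) → smaller SE; more residual scatter → larger SE.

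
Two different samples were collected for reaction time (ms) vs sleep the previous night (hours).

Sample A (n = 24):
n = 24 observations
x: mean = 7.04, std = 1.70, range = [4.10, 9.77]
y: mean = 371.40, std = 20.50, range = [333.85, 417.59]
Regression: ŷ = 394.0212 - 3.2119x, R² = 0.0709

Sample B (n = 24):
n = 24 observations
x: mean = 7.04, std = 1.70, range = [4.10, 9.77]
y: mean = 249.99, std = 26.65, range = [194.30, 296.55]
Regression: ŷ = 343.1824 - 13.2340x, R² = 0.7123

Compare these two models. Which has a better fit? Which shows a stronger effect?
Model B has the better fit (R² = 0.7123 vs 0.0709). Model B shows the stronger effect (|β₁| = 13.2340 vs 3.2119).

Model Comparison:

Fit — compare R²:
- Model A: R² = 0.0709 → 7.09% of variance in reaction time explained
- Model B: R² = 0.7123 → 71.23% of variance in reaction time explained
- 0.7123 > 0.0709 → Model B has the better fit

Effect size (slope magnitude):
- Model A: β₁ = -3.2119 → predicted reaction time falls 3.2119 ms per additional hour of sleep
- Model B: β₁ = -13.2340 → predicted reaction time falls 13.2340 ms per additional hour of sleep
- |-3.2119| < |-13.2340| → Model B shows the stronger marginal effect

Notes:
- A better fit (higher R²) doesn't necessarily mean a more important relationship.
- A steeper slope doesn't make a better model if the scatter around the line is large.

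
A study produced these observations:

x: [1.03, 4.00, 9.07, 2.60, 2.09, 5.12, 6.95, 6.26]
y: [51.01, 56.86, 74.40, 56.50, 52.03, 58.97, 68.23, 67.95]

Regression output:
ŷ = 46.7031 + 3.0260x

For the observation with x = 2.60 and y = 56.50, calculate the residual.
Residual = 1.9293

The residual is the difference between the actual value and the predicted value:

Residual = y - ŷ

Step 1: Calculate predicted value
ŷ = 46.7031 + 3.0260 × 2.60
ŷ = 54.5707

Step 2: Calculate residual
Residual = 56.50 - 54.5707
Residual = 1.9293

Interpretation: the model underestimates the actual value by 1.9293 at this point (positive residual → observation lies above the fitted line).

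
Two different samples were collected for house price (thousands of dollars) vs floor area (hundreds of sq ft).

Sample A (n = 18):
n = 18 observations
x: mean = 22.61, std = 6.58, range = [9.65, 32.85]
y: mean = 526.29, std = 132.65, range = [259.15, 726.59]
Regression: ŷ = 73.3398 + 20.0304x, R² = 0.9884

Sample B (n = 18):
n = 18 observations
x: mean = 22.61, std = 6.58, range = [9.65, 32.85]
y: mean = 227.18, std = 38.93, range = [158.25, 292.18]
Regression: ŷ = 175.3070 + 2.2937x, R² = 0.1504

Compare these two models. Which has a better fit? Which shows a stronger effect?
Model A has the better fit (R² = 0.9884 vs 0.1504). Model A shows the stronger effect (|β₁| = 20.0304 vs 2.2937).

Model Comparison:

Which explains more variance? (R²)
- Model A: R² = 0.9884 → 98.84% of variance in house price explained
- Model B: R² = 0.1504 → 15.04% of variance in house price explained
- 0.9884 > 0.1504 → Model A has the better fit

Which has the larger per-hundred sq ft effect? (|β₁|)
- Model A: β₁ = 20.0304 → predicted house price rises 20.0304 thousand dollars per additional hundred sq ft of floor area
- Model B: β₁ = 2.2937 → predicted house price rises 2.2937 thousand dollars per additional hundred sq ft of floor area
- |20.0304| > |2.2937| → Model A shows the stronger marginal effect

Note: R² measures how tightly points cluster around the line; β₁ measures how steep the line is — they answer different questions.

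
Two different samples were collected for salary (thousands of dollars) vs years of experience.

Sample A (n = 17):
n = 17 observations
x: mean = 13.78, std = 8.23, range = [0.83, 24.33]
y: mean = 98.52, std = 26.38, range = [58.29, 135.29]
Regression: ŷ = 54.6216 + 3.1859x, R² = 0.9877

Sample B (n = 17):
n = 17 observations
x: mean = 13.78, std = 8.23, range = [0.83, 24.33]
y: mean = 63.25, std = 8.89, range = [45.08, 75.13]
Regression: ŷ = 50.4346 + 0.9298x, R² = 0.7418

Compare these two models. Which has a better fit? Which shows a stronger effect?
Model A has the better fit (R² = 0.9877 vs 0.7418). Model A shows the stronger effect (|β₁| = 3.1859 vs 0.9298).

Model Comparison:

Goodness of fit (R²):
- Model A: R² = 0.9877 → 98.77% of variance in salary explained
- Model B: R² = 0.7418 → 74.18% of variance in salary explained
- 0.9877 > 0.7418 → Model A has the better fit

Which has the larger per-year effect? (|β₁|)
- Model A: β₁ = 3.1859 → predicted salary rises 3.1859 thousand dollars per additional year of experience
- Model B: β₁ = 0.9298 → predicted salary rises 0.9298 thousand dollars per additional year of experience
- |3.1859| > |0.9298| → Model A shows the stronger marginal effect

Note: A steeper slope doesn't make a better model if the scatter around the line is large.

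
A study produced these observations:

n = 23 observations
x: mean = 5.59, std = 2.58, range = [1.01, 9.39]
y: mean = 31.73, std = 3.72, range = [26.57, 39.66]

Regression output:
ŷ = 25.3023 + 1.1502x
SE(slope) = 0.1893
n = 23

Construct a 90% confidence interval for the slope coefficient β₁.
The 90% CI for β₁ is (0.8245, 1.4759)

Confidence interval for the slope:

The 90% CI for β₁ is: β̂₁ ± t*(α/2, n-2) × SE(β̂₁)

Step 1: Find critical t-value
- Confidence level = 0.9
- Degrees of freedom = n - 2 = 23 - 2 = 21
- t*(α/2, 21) = 1.7207

Step 2: Calculate margin of error
Margin = 1.7207 × 0.1893 = 0.3257

Step 3: Construct interval
CI = 1.1502 ± 0.3257
CI = (0.8245, 1.4759)

Interpretation: We are 90% confident that the true slope β₁ lies between 0.8245 and 1.4759.
Since 0 is outside the interval, a two-sided test at α = 0.10 would reject H₀: β₁ = 0.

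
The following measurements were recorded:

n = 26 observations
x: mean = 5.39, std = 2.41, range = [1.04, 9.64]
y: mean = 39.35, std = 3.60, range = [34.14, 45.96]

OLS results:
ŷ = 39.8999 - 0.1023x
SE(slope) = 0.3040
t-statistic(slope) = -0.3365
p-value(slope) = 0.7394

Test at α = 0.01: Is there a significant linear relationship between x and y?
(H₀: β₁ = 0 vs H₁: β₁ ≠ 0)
Fail to reject H₀: p-value = 0.7394 ≥ α = 0.01. The linear relationship is not significant at the 1% level.

Hypothesis test for the slope coefficient:

H₀: β₁ = 0 (no linear relationship)
H₁: β₁ ≠ 0 (linear relationship exists)

Test statistic: t = β̂₁ / SE(β̂₁) = -0.1023 / 0.3040 = -0.3365

With df = 24, the two-sided p-value for |t| = 0.3365 is 0.7394.

Decision rule: reject H₀ if p-value < α.
p-value = 0.7394 ≥ α = 0.01 → fail to reject H₀.

At α = 0.01 the data do not provide convincing evidence of a nonzero slope.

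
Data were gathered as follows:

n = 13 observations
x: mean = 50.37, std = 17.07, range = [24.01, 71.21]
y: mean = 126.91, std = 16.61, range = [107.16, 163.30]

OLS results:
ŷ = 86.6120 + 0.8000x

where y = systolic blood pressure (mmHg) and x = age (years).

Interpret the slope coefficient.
For each additional year of age, predicted blood pressure increases by approximately 0.8000 mmHg.

β₁ = 0.8000 is the change in predicted blood pressure (mmHg) per additional year of age.

Interpretation:
- Age up by 1 year → predicted blood pressure increases by 0.8000 mmHg
- This is a linear approximation: the same per-unit change is assumed across the whole observed x range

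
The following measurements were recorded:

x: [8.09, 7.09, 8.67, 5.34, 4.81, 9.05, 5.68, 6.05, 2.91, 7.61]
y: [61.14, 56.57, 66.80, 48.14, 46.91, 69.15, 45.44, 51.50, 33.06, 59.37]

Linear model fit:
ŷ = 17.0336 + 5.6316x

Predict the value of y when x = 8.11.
ŷ = 62.7059

To predict y for x = 8.11, substitute into the regression equation:

ŷ = 17.0336 + 5.6316 × 8.11
ŷ = 17.0336 + 45.6723
ŷ = 62.7059

This is the fitted mean response at that x — an individual observation would come with a wider prediction interval.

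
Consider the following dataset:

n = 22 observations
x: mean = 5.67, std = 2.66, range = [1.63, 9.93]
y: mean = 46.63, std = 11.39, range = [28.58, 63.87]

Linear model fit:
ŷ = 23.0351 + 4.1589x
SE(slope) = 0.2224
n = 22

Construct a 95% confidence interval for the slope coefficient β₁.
The 95% CI for β₁ is (3.6950, 4.6228)

Confidence interval for the slope:

The 95% CI for β₁ is: β̂₁ ± t*(α/2, n-2) × SE(β̂₁)

Step 1: Find critical t-value
- Confidence level = 0.95
- Degrees of freedom = n - 2 = 22 - 2 = 20
- t*(α/2, 20) = 2.0860

Step 2: Calculate margin of error
Margin = 2.0860 × 0.2224 = 0.4639

Step 3: Construct interval
CI = 4.1589 ± 0.4639
CI = (3.6950, 4.6228)

Interpretation: We are 95% confident that the true slope β₁ lies between 3.6950 and 4.6228.
The interval does not include 0, suggesting a significant linear relationship.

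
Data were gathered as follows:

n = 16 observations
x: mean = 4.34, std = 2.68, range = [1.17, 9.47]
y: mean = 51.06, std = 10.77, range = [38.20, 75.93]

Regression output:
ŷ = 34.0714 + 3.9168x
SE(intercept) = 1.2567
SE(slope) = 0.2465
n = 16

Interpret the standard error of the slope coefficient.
SE(β̂₁) = 0.2465 is the estimated standard deviation of the slope estimate across repeated samples; relative to β̂₁ = 3.9168 that is 6.3%, a precise estimate.

What SE measures:
- The standard error quantifies the sampling variability of the coefficient estimate
- It is the estimated standard deviation of β̂₁ across hypothetical repeated samples of the same size
- Smaller SE → more precise estimate

Relative precision:
- SE / |β̂₁| = 0.2465 / 3.9168 = 6.3%
- Rule of thumb (under 20%: precise; 20% to under 50%: moderately precise; 50% or more: imprecise) → precise

Link to interval estimation: a confidence interval for β₁ is β̂₁ ± t* × 0.2465, so SE sets the half-width per unit of t*.

What drives SE(β̂₁): larger n (here n = 16) → smaller SE; wider spread of x values → smaller SE; more residual scatter → larger SE.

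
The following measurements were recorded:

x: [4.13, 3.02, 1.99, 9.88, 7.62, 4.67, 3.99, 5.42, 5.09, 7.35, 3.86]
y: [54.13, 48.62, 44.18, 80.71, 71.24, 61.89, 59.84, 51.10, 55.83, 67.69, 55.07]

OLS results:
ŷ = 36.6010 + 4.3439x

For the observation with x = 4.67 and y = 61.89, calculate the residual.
Residual = 5.0030

The residual is the difference between the actual value and the predicted value:

Residual = y - ŷ

Step 1: Calculate predicted value
ŷ = 36.6010 + 4.3439 × 4.67
ŷ = 56.8870

Step 2: Calculate residual
Residual = 61.89 - 56.8870
Residual = 5.0030

Interpretation: the model underestimates the actual value by 5.0030 at this point (positive residual → observation lies above the fitted line).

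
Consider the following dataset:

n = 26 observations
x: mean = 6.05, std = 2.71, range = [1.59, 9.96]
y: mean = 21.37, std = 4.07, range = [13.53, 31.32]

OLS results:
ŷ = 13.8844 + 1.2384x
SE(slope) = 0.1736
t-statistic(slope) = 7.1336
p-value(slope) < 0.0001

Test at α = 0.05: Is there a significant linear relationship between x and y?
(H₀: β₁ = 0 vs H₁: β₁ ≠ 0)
Since p-value < 0.0001 < α = 0.05, reject H₀ — the slope is significantly different from 0.

Hypothesis test for the slope coefficient:

H₀: β₁ = 0 (no linear relationship)
H₁: β₁ ≠ 0 (linear relationship exists)

Test statistic: t = β̂₁ / SE(β̂₁) = 1.2384 / 0.1736 = 7.1336

With df = 24, the two-sided p-value for |t| = 7.1336 is <0.0001.

Decision rule: reject H₀ if p-value < α.
p-value < 0.0001 < α = 0.05 → reject H₀.

Conclusion: the linear association between x and y is significant at the 5% level.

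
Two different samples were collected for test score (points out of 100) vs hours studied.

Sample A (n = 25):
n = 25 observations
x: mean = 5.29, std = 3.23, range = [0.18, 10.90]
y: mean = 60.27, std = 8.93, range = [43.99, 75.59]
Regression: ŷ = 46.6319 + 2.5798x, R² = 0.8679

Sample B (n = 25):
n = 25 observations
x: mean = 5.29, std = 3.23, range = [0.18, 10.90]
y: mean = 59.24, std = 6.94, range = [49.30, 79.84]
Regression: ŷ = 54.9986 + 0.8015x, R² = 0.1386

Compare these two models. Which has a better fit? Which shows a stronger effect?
Model A has the better fit (R² = 0.8679 vs 0.1386). Model A shows the stronger effect (|β₁| = 2.5798 vs 0.8015).

Model Comparison:

Goodness of fit (R²):
- Model A: R² = 0.8679 → 86.79% of variance in test score explained
- Model B: R² = 0.1386 → 13.86% of variance in test score explained
- 0.8679 > 0.1386 → Model A has the better fit

Which has the larger per-hour effect? (|β₁|)
- Model A: β₁ = 2.5798 → predicted test score rises 2.5798 points per additional hour of study time
- Model B: β₁ = 0.8015 → predicted test score rises 0.8015 points per additional hour of study time
- |2.5798| > |0.8015| → Model A shows the stronger marginal effect

Note: A better fit (higher R²) doesn't necessarily mean a more important relationship.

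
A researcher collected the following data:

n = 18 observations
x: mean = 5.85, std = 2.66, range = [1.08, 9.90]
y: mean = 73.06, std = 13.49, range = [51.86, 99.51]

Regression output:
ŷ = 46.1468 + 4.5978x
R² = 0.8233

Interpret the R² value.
About 82.33% of the variability in y is accounted for by the regression on x (R² = 0.8233) — a strong linear fit.

R² (coefficient of determination) measures the proportion of variance in y explained by the regression model.

Here R² = 0.8233:
- Explained: 82.33% of the variation in y
- Unexplained (residual): 100% − 82.33% = 17.67%
- Rule of thumb (below 0.3 weak; 0.3 to below 0.7 moderate; 0.7 and above strong) → strong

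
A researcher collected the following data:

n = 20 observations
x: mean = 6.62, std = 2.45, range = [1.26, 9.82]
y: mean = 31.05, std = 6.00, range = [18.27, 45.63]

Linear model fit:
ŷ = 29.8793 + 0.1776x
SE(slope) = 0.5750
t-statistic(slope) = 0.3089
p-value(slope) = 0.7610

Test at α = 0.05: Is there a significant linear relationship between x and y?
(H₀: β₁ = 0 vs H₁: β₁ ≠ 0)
p-value = 0.7610 ≥ α = 0.05, so we fail to reject H₀. The relationship is not significant.

Hypothesis test for the slope coefficient:

H₀: β₁ = 0 (no linear relationship)
H₁: β₁ ≠ 0 (linear relationship exists)

Test statistic: t = β̂₁ / SE(β̂₁) = 0.1776 / 0.5750 = 0.3089

p = 0.7610: how often a slope estimate this far from 0 (in SE units) would arise by chance if β₁ were truly 0.

Decision rule: reject H₀ if p-value < α.
p-value = 0.7610 ≥ α = 0.05 → fail to reject H₀.

At α = 0.05 the data do not provide convincing evidence of a nonzero slope.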